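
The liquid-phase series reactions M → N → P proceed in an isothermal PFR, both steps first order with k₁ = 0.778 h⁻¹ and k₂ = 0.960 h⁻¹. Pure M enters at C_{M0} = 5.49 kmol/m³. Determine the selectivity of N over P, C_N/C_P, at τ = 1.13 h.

Solving the coupled first-order balances gives C_N(τ) = [k₁/(k₂−k₁)]·C_{M0}·(e^(−k₁τ) − e^(−k₂τ)).
e^(−k₁τ) = e^(−0.778×1.13) = e^(−0.8791) = 0.4151; e^(−k₂τ) = e^(−1.085) = 0.3380.
C_N = 0.778×5.49/(0.960−0.778) × (0.4151−0.3380) = 23.47×0.07717 = 1.811 kmol/m³.
C_M = C_{M0}e^(−k₁τ) = 2.279 kmol/m³, so C_P = C_{M0}−C_M−C_N = 1.400 kmol/m³; C_N/C_P = 1.29.

1.29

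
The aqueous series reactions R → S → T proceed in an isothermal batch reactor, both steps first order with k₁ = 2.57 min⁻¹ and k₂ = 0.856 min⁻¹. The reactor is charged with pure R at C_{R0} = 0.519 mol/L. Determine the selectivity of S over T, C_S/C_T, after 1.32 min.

0.815

For first-order series with pure R initially, C_S(t) = k₁C_{R0}/(k₂−k₁)·(e^(−k₁t) − e^(−k₂t)).
e^(−k₁t) = e^(−2.57×1.32) = e^(−3.392) = 0.03363; e^(−k₂t) = e^(−1.130) = 0.3231.
C_S = 2.57×0.519/(0.856−2.57) × (0.03363−0.3231) = (-0.7782)×(-0.2894) = 0.2252 mol/L.
C_R = C_{R0}e^(−k₁t) = 0.01745 mol/L, so C_T = C_{R0}−C_R−C_S = 0.2763 mol/L; C_S/C_T = 0.815.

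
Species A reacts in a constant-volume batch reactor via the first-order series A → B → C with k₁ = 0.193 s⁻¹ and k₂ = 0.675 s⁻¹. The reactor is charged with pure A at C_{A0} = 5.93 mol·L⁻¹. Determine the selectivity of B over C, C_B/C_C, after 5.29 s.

0.262

Solving the coupled first-order balances gives C_B(t) = [k₁/(k₂−k₁)]·C_{A0}·(e^(−k₁t) − e^(−k₂t)).
e^(−k₁t) = e^(−0.193×5.29) = e^(−1.021) = 0.3602; e^(−k₂t) = e^(−3.571) = 0.02813.
C_B = 0.193×5.93/(0.675−0.193) × (0.3602−0.02813) = 2.374×0.3321 = 0.7886 mol·L⁻¹.
C_A = C_{A0}e^(−k₁t) = 2.136 mol·L⁻¹, so C_C = C_{A0}−C_A−C_B = 3.005 mol·L⁻¹; C_B/C_C = 0.262.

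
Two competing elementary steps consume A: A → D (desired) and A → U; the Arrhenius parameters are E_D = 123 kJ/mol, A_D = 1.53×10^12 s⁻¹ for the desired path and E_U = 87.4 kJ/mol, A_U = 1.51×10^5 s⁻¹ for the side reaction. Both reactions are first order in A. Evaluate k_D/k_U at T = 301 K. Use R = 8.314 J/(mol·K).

Since both paths have the same order in A, the concentration cancels and S_{D/U} = k_D/k_U = (A_D/A_U)·exp[(E_U−E_D)/(RT)].
(E_U−E_D)/(RT) = (87.4−123)×10³/(8.314×301) = -35600/2503 = -14.23.
k_D/k_U = (1.53×10^12/1.51×10^5)·exp(-14.23) = 1.013×10^7 × 6.635×10^-7 = 6.72.
Since E_D > E_U, raising the temperature improves selectivity toward D.

6.72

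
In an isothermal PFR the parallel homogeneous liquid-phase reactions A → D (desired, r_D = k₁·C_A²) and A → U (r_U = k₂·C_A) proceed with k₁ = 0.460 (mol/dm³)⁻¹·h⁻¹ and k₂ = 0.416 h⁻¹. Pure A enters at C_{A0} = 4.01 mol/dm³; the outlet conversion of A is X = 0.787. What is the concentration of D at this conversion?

C_A = C_{A0}(1−X) = 0.8541 mol/dm³.
Along a PFR/batch, dC_U/dC_A = −r_U/(r_D+r_U) = −k₂/(k₂+k₁·C_A).
Integrating from C_{A0} to C_A: C_U = (0.416/0.460)·ln[(0.416+0.460·4.01)/(0.416+0.460·0.854)] = 0.9043·ln(2.261/0.8089) = 0.9294 mol/dm³.
Then C_D = (C_{A0}−C_A) − C_U = 3.156 − 0.9294 = 2.226 mol/dm³.

2.23 mol/dm³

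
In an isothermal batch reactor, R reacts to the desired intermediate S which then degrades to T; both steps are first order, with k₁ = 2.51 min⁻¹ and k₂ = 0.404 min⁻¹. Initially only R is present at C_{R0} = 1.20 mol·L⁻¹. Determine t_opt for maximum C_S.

For first-order series the maximum of C_S occurs at t_opt = ln(k₂/k₁)/(k₂−k₁).
= ln(0.404/2.51)/(0.404−2.51) = ln(0.1610)/-2.106 = -1.827/-2.106 = 0.867 min.

0.867 min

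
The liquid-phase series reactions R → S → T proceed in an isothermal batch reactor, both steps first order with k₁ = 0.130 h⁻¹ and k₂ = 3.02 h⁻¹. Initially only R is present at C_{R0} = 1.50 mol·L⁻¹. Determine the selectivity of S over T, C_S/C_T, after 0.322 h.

For first-order series with pure R initially, C_S(t) = k₁C_{R0}/(k₂−k₁)·(e^(−k₁t) − e^(−k₂t)).
e^(−k₁t) = e^(−0.130×0.322) = e^(−0.04186) = 0.9590; e^(−k₂t) = e^(−0.9724) = 0.3782.
C_S = 0.130×1.50/(3.02−0.130) × (0.9590−0.3782) = 0.06747×0.5808 = 0.03919 mol·L⁻¹.
C_R = C_{R0}e^(−k₁t) = 1.439 mol·L⁻¹, so C_T = C_{R0}−C_R−C_S = 0.02230 mol·L⁻¹; C_S/C_T = 1.76.

1.76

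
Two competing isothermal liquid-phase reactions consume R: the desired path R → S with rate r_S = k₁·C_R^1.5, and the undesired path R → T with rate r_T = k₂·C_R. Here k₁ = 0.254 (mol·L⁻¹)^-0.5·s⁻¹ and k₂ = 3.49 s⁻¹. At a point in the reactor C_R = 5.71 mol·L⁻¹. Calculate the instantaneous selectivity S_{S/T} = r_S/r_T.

S_{S/T} = r_S/r_T = (k₁·C_R^1.5)/(k₂·C_R) = (k₁/k₂)·C_R^0.5.
= (0.254×5.710^1.5) / (3.49×5.710) = 3.466/19.93 = 0.174.

0.174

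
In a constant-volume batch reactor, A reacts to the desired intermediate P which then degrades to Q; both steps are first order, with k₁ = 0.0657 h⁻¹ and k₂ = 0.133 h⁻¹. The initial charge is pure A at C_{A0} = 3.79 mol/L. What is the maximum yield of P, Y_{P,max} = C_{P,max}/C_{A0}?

0.248

For a first-order series the maximum intermediate yield is C_{P,max}/C_{A0} = (k₁/k₂)^[k₂/(k₂−k₁)].
= (0.0657/0.133)^(0.133/(0.133−0.0657)) = (0.4940)^(1.976) = 0.2481.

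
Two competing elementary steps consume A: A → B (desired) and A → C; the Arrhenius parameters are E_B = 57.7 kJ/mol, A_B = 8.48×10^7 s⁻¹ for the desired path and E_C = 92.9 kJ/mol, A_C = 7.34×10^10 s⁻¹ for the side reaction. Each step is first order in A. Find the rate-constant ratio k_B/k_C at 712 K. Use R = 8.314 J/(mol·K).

k_B/k_C = (A_B/A_C)·exp[−(E_B−E_C)/(RT)] = (A_B/A_C)·exp[(E_C−E_B)/(RT)].
(E_C−E_B)/(RT) = (92.9−57.7)×10³/(8.314×712) = 35200/5920 = 5.946.
k_B/k_C = (8.48×10^7/7.34×10^10)·exp(5.946) = 0.001155 × 382.4 = 0.442.
Since E_B < E_C, lowering the temperature improves selectivity toward B.

0.442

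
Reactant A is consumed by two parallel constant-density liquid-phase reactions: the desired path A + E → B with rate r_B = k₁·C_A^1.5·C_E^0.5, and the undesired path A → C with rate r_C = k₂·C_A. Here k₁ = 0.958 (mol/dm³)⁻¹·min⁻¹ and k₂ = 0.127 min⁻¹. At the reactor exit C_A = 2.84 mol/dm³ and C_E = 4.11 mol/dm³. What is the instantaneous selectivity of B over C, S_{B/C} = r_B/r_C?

S_{B/C} = r_B/r_C = (k₁·C_A^1.5·C_E^0.5)/(k₂·C_A) = (k₁/k₂)·C_A^0.5·C_E^0.5.
= (0.958×2.840^1.5×4.110^0.5) / (0.127×2.840) = 9.295/0.3607 = 25.8.

25.8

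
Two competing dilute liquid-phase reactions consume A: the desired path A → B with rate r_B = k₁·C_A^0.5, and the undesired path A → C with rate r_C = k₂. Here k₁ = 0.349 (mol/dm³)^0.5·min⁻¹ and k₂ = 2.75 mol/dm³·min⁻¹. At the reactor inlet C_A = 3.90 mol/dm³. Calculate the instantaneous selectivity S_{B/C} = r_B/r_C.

0.251

S_{B/C} = r_B/r_C = (k₁·C_A^0.5)/(k₂) = (k₁/k₂)·C_A^0.5.
= (0.349×3.900^0.5) / (2.75) = 0.6892/2.750 = 0.251.
Since the desired path is higher order in A, keeping C_A high (PFR or concentrated feed) favours B.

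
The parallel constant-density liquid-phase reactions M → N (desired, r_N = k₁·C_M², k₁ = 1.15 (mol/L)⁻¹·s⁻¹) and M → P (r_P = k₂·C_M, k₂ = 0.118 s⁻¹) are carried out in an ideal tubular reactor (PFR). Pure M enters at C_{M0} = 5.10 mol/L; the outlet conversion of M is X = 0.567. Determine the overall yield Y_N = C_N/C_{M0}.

0.551

C_M = C_{M0}(1−X) = 2.208 mol/L.
Along a PFR/batch, dC_P/dC_M = −r_P/(r_N+r_P) = −k₂/(k₂+k₁·C_M).
Integrating from C_{M0} to C_M: C_P = (0.118/1.15)·ln[(0.118+1.15·5.10)/(0.118+1.15·2.21)] = 0.1026·ln(5.983/2.658) = 0.08327 mol/L.
Then C_N = (C_{M0}−C_M) − C_P = 2.892 − 0.08327 = 2.808 mol/L.
Y_N = C_N/C_{M0} = 2.808/5.10 = 0.551.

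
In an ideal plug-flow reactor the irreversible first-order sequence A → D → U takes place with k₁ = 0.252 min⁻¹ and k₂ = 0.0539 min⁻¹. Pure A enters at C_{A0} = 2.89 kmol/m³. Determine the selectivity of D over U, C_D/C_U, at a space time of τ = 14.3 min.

1.32

The intermediate concentration in a first-order A→B→C sequence is C_D = k₁C_{A0}(e^(−k₁τ) − e^(−k₂τ))/(k₂−k₁).
e^(−k₁τ) = e^(−0.252×14.3) = e^(−3.604) = 0.02723; e^(−k₂τ) = e^(−0.7708) = 0.4627.
C_D = 0.252×2.89/(0.0539−0.252) × (0.02723−0.4627) = (-3.676)×(-0.4354) = 1.601 kmol/m³.
C_A = C_{A0}e^(−k₁τ) = 0.07868 kmol/m³, so C_U = C_{A0}−C_A−C_D = 1.211 kmol/m³; C_D/C_U = 1.32.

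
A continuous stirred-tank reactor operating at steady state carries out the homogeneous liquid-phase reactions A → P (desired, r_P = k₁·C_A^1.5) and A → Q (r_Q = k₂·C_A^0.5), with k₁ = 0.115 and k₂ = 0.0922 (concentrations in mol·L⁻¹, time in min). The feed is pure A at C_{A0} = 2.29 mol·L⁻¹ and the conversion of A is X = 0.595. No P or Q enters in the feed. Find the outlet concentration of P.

0.731 mol·L⁻¹

Exit C_A = C_{A0}(1−X) = 2.29×0.405 = 0.9275 mol·L⁻¹.
A CSTR operates uniformly at the exit composition, giving r_P = 0.1027 and r_Q = 0.08879 (each k·C_A^n at C_A = 0.9275).
Fraction of consumed A going to P: r_P/(r_P+r_Q) = 0.5363.
C_P = 0.5363·C_{A0}·X = 0.5363×2.29×0.595 = 0.731 mol·L⁻¹.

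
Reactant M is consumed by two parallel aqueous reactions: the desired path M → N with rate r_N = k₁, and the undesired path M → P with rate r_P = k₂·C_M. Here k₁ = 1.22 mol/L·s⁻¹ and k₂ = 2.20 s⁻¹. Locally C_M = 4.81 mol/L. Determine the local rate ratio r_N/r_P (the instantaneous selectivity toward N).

S_{N/P} = r_N/r_P = (k₁)/(k₂·C_M) = (k₁/k₂)·C_M⁻¹.
= (1.22) / (2.20×4.810) = 1.220/10.58 = 0.115.
The undesired path is higher order in M, so low C_M (CSTR or dilute feed) favours N.

0.115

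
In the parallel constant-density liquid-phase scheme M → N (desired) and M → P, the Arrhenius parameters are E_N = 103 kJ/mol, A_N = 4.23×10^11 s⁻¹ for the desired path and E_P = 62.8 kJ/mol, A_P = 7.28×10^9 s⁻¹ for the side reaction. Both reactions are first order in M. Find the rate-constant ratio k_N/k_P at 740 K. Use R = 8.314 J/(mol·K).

0.0844

Since both paths have the same order in M, the concentration cancels and S_{N/P} = k_N/k_P = (A_N/A_P)·exp[(E_P−E_N)/(RT)].
(E_P−E_N)/(RT) = (62.8−103)×10³/(8.314×740) = -40200/6152 = -6.534.
k_N/k_P = (4.23×10^11/7.28×10^9)·exp(-6.534) = 58.10 × 0.001453 = 0.0844.
Since E_N > E_P, raising the temperature improves selectivity toward N.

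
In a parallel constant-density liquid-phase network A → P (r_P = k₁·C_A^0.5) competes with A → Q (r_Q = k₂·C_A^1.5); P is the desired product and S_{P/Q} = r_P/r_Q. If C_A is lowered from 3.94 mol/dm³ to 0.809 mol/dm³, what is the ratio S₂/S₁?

4.87

S_{P/Q} = (k₁/k₂)·C_A⁻¹, so S₂/S₁ = (C_{A,2}/C_{A,1})⁻¹.
= 3.94/0.809 = 4.87.
Selectivity toward P rises as C_A falls — low-concentration operation is favoured.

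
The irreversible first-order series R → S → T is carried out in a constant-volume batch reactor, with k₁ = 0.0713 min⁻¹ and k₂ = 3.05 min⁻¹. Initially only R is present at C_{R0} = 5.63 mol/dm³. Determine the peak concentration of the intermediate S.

At the optimum, C_{S,max}/C_{R0} = (k₁/k₂)^[k₂/(k₂−k₁)].
= (0.0713/3.05)^(3.05/(3.05−0.0713)) = (0.02338)^(1.024) = 0.02137.
C_{S,max} = 0.02137×5.63 = 0.120 mol/dm³.

0.120 mol/dm³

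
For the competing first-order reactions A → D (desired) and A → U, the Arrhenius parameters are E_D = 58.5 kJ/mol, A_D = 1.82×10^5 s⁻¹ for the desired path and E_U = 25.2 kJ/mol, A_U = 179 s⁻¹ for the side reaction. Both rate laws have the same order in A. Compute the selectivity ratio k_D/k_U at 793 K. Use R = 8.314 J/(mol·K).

Since both paths have the same order in A, the concentration cancels and S_{D/U} = k_D/k_U = (A_D/A_U)·exp[(E_U−E_D)/(RT)].
(E_U−E_D)/(RT) = (25.2−58.5)×10³/(8.314×793) = -33300/6593 = -5.051.
k_D/k_U = (1.82×10^5/179)·exp(-5.051) = 1017 × 0.006404 = 6.51.

6.51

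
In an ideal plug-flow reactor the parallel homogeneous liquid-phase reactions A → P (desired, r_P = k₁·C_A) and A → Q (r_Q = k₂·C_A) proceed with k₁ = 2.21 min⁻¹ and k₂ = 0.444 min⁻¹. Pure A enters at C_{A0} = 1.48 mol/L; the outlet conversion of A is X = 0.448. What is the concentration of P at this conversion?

C_A = C_{A0}(1−X) = 0.8170 mol/L.
Both paths are first order in A, so the instantaneous fraction to P is constant: dC_P/d(−C_A) = k₁/(k₁+k₂) = 0.8327.
C_P = 0.8327·(C_{A0}−C_A) = 0.8327×0.6630 = 0.552 mol/L.

0.552 mol/L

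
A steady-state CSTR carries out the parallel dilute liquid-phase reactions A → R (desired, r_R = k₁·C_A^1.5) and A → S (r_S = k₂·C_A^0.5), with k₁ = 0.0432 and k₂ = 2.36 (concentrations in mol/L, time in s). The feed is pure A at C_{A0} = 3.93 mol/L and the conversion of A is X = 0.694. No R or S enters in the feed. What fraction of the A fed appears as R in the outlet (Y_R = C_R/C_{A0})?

0.0149

Exit C_A = C_{A0}(1−X) = 3.93×0.306 = 1.203 mol/L.
Rates in a CSTR are evaluated at the outlet concentration: r_R = 0.0432×1.203^1.5 = 0.05697, r_S = 2.36×1.203^0.5 = 2.588.
Fraction of consumed A going to R: r_R/(r_R+r_S) = 0.02154.
C_R = 0.02154·C_{A0}·X = 0.02154×3.93×0.694 = 0.0587 mol/L; Y_R = C_R/C_{A0} = 0.0149.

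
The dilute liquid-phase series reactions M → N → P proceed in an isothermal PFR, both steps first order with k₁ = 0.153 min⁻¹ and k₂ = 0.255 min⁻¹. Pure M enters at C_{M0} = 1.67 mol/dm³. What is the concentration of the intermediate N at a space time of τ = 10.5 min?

The intermediate concentration in a first-order A→B→C sequence is C_N = k₁C_{M0}(e^(−k₁τ) − e^(−k₂τ))/(k₂−k₁).
e^(−k₁τ) = e^(−0.153×10.5) = e^(−1.607) = 0.2006; e^(−k₂τ) = e^(−2.678) = 0.06873.
C_N = 0.153×1.67/(0.255−0.153) × (0.2006−0.06873) = 2.505×0.1319 = 0.3303 mol/dm³.

0.330 mol/dm³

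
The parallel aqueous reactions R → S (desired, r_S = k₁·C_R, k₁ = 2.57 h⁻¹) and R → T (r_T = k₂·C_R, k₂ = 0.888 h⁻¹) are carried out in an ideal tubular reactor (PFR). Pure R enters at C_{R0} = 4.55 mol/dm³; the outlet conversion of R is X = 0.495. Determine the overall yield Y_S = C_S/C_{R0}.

C_R = C_{R0}(1−X) = 2.298 mol/dm³.
Both paths are first order in R, so the instantaneous fraction to S is constant: dC_S/d(−C_R) = k₁/(k₁+k₂) = 0.7432.
C_S = 0.7432·(C_{R0}−C_R) = 0.7432×2.252 = 1.67 mol/dm³.
Y_S = C_S/C_{R0} = 1.674/4.55 = 0.368.

0.368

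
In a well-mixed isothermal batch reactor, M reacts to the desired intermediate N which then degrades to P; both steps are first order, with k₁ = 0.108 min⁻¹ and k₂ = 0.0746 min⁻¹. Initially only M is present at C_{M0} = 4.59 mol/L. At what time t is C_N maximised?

11.1 min

Setting dC_N/dt = 0 gives t_opt = ln(k₂/k₁)/(k₂−k₁).
= ln(0.0746/0.108)/(0.0746−0.108) = ln(0.6907)/-0.03340 = -0.3700/-0.03340 = 11.1 min.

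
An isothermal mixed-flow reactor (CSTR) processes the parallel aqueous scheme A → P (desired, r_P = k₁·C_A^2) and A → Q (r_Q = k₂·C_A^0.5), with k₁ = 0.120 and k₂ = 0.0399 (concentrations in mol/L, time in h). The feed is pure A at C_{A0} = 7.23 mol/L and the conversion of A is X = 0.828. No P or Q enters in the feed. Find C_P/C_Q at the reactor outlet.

Exit C_A = C_{A0}(1−X) = 7.23×0.172 = 1.244 mol/L.
A CSTR operates uniformly at the exit composition, giving r_P = 0.1856 and r_Q = 0.04449 (each k·C_A^n at C_A = 1.244).
Overall selectivity = C_P/C_Q = r_Pτ/(r_Qτ) = r_P/r_Q = 4.17.

4.17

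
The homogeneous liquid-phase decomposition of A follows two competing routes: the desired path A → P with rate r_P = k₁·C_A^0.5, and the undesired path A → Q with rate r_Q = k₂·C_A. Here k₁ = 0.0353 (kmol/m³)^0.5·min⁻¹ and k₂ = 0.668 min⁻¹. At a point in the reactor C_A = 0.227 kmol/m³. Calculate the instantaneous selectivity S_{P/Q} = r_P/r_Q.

0.111

S_{P/Q} = r_P/r_Q = (k₁·C_A^0.5)/(k₂·C_A) = (k₁/k₂)·C_A^-0.5.
= (0.0353×0.2270^0.5) / (0.668×0.2270) = 0.01682/0.1516 = 0.111.
The undesired path is higher order in A, so low C_A (CSTR or dilute feed) favours P.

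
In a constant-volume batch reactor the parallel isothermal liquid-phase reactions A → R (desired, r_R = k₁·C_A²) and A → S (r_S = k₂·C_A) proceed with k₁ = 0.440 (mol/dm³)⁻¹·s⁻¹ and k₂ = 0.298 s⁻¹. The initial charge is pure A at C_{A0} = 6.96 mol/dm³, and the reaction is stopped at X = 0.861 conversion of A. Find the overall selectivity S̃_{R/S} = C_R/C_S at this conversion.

C_A = C_{A0}(1−X) = 0.9674 mol/dm³.
Along a PFR/batch, dC_S/dC_A = −r_S/(r_R+r_S) = −k₂/(k₂+k₁·C_A).
Integrating from C_{A0} to C_A: C_S = (0.298/0.440)·ln[(0.298+0.440·6.96)/(0.298+0.440·0.967)] = 0.6773·ln(3.360/0.7237) = 1.040 mol/dm³.
Then C_R = (C_{A0}−C_A) − C_S = 5.993 − 1.040 = 4.953 mol/dm³.
S̃_{R/S} = C_R/C_S = 4.953/1.040 = 4.76.

4.76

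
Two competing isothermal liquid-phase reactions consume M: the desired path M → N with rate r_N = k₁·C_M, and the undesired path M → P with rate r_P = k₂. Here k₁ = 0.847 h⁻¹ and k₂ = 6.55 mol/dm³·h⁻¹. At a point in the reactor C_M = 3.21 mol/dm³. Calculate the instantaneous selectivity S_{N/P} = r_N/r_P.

0.415

S_{N/P} = r_N/r_P = (k₁·C_M)/(k₂) = (k₁/k₂)·C_M.
= (0.847×3.210) / (6.55) = 2.719/6.550 = 0.415.
Since the desired path is higher order in M, keeping C_M high (PFR or concentrated feed) favours N.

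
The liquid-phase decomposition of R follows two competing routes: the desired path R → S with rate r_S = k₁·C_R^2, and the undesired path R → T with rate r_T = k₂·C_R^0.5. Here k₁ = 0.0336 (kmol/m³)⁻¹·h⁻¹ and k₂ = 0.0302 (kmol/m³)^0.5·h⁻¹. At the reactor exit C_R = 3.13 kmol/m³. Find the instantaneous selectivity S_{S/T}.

6.16

S_{S/T} = r_S/r_T = (k₁·C_R^2)/(k₂·C_R^0.5) = (k₁/k₂)·C_R^1.5.
= (0.0336×3.130^2) / (0.0302×3.130^0.5) = 0.3292/0.05343 = 6.16.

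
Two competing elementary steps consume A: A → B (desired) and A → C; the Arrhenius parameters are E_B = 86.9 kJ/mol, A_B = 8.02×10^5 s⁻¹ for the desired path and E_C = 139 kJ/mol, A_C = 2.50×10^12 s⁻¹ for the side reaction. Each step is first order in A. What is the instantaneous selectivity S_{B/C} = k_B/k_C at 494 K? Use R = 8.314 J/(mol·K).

Since both paths have the same order in A, the concentration cancels and S_{B/C} = k_B/k_C = (A_B/A_C)·exp[(E_C−E_B)/(RT)].
(E_C−E_B)/(RT) = (139−86.9)×10³/(8.314×494) = 52100/4107 = 12.69.
k_B/k_C = (8.02×10^5/2.50×10^12)·exp(12.69) = 3.208×10^-7 × 3.230×10^5 = 0.104.

0.104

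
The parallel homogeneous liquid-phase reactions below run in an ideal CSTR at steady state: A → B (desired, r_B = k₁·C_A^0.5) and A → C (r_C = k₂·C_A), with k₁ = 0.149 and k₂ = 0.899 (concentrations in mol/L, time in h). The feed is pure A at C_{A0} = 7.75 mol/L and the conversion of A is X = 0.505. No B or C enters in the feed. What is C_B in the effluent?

Exit C_A = C_{A0}(1−X) = 7.75×0.495 = 3.836 mol/L.
Rates in a CSTR are evaluated at the outlet concentration: r_B = 0.149×3.836^0.5 = 0.2918, r_C = 0.899×3.836 = 3.449.
Fraction of consumed A going to B: r_B/(r_B+r_C) = 0.07802.
C_B = 0.07802·C_{A0}·X = 0.07802×7.75×0.505 = 0.305 mol/L.

0.305 mol/L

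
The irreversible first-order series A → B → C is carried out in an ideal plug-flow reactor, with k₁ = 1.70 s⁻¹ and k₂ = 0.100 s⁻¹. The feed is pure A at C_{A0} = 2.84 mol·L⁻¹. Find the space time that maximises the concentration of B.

For first-order series the maximum of C_B occurs at τ_opt = ln(k₂/k₁)/(k₂−k₁).
= ln(0.100/1.70)/(0.100−1.70) = ln(0.05882)/-1.600 = -2.833/-1.600 = 1.77 s.

1.77 s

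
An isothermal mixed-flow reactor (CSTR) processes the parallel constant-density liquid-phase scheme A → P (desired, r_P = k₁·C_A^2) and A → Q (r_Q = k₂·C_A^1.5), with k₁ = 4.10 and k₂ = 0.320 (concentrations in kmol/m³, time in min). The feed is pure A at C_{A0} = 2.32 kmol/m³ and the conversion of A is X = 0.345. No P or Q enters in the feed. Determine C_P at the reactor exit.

Exit C_A = C_{A0}(1−X) = 2.32×0.655 = 1.520 kmol/m³.
In a CSTR the entire volume is at exit conditions, so r_P = 4.10×1.520^2 = 9.468 and r_Q = 0.320×1.520^1.5 = 0.5994.
Fraction of consumed A going to P: r_P/(r_P+r_Q) = 0.9405.
C_P = 0.9405·C_{A0}·X = 0.9405×2.32×0.345 = 0.753 kmol/m³.

0.753 kmol/m³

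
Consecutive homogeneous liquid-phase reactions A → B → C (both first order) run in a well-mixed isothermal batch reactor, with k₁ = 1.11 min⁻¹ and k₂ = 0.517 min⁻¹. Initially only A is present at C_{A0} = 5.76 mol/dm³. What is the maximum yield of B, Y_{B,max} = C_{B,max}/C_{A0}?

0.514

Evaluating C_B at t_opt = ln(k₂/k₁)/(k₂−k₁) gives C_{B,max}/C_{A0} = (k₁/k₂)^[k₂/(k₂−k₁)].
= (1.11/0.517)^(0.517/(0.517−1.11)) = (2.147)^(-0.8718) = 0.5137.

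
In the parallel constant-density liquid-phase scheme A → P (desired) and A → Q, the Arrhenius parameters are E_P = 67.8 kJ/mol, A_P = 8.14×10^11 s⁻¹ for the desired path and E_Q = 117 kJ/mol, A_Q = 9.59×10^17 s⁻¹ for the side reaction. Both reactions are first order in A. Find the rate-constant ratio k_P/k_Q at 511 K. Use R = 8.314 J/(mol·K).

0.0908

Since both paths have the same order in A, the concentration cancels and S_{P/Q} = k_P/k_Q = (A_P/A_Q)·exp[(E_Q−E_P)/(RT)].
(E_Q−E_P)/(RT) = (117−67.8)×10³/(8.314×511) = 49200/4248 = 11.58.
k_P/k_Q = (8.14×10^11/9.59×10^17)·exp(11.58) = 8.488×10^-7 × 1.070×10^5 = 0.0908.
Since E_P < E_Q, lowering the temperature improves selectivity toward P.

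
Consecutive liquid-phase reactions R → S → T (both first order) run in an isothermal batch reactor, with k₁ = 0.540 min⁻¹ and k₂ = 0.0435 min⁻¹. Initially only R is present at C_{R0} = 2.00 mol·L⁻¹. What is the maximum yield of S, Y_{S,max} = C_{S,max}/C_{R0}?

0.802

Evaluating C_S at t_opt = ln(k₂/k₁)/(k₂−k₁) gives C_{S,max}/C_{R0} = (k₁/k₂)^[k₂/(k₂−k₁)].
= (0.540/0.0435)^(0.0435/(0.0435−0.540)) = (12.41)^(-0.08761) = 0.8020.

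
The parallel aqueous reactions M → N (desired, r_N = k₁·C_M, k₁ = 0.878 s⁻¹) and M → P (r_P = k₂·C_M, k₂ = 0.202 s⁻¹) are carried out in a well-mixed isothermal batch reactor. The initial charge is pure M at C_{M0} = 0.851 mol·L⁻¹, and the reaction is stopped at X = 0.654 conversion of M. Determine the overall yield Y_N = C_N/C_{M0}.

C_M = C_{M0}(1−X) = 0.2944 mol·L⁻¹.
Both paths are first order in M, so the instantaneous fraction to N is constant: dC_N/d(−C_M) = k₁/(k₁+k₂) = 0.8130.
C_N = 0.8130·(C_{M0}−C_M) = 0.8130×0.5566 = 0.452 mol·L⁻¹.
Y_N = C_N/C_{M0} = 0.4525/0.851 = 0.532.

0.532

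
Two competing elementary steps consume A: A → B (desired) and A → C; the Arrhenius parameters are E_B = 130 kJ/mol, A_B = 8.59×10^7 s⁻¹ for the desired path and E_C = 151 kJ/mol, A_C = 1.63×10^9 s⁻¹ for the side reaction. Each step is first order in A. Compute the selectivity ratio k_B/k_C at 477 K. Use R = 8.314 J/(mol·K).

With equal orders, S_{B/C} = k_B/k_C = (A_B/A_C)·exp[(E_C−E_B)/(RT)].
(E_C−E_B)/(RT) = (151−130)×10³/(8.314×477) = 21000/3966 = 5.295.
k_B/k_C = (8.59×10^7/1.63×10^9)·exp(5.295) = 0.05270 × 199.4 = 10.5.

10.5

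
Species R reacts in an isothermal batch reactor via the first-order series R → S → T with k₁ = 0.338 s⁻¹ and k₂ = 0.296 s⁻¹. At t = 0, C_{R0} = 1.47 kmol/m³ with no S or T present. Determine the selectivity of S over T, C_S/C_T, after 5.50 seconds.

0.629

Solving the coupled first-order balances gives C_S(t) = [k₁/(k₂−k₁)]·C_{R0}·(e^(−k₁t) − e^(−k₂t)).
e^(−k₁t) = e^(−0.338×5.50) = e^(−1.859) = 0.1558; e^(−k₂t) = e^(−1.628) = 0.1963.
C_S = 0.338×1.47/(0.296−0.338) × (0.1558−0.1963) = (-11.83)×(-0.04049) = 0.4790 kmol/m³.
C_R = C_{R0}e^(−k₁t) = 0.2291 kmol/m³, so C_T = C_{R0}−C_R−C_S = 0.7619 kmol/m³; C_S/C_T = 0.629.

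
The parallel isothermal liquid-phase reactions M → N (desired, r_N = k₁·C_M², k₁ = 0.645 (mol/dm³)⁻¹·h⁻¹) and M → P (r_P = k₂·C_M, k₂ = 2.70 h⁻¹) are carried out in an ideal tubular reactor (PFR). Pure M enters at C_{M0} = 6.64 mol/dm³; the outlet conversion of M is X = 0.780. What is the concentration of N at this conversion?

C_M = C_{M0}(1−X) = 1.461 mol/dm³.
Along a PFR/batch, dC_P/dC_M = −r_P/(r_N+r_P) = −k₂/(k₂+k₁·C_M).
Integrating from C_{M0} to C_M: C_P = (2.70/0.645)·ln[(2.70+0.645·6.64)/(2.70+0.645·1.46)] = 4.186·ln(6.983/3.642) = 2.725 mol/dm³.
Then C_N = (C_{M0}−C_M) − C_P = 5.179 − 2.725 = 2.455 mol/dm³.

2.45 mol/dm³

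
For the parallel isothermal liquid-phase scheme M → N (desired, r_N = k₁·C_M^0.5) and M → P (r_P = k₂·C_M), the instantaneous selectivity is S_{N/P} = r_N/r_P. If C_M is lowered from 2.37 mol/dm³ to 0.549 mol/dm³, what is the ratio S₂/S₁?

S_{N/P} = (k₁/k₂)·C_M^-0.5, so S₂/S₁ = (C_{M,2}/C_{M,1})^-0.5.
= (0.549/2.37)^(-0.5) = (0.2316)^(-0.5) = 2.08.

2.08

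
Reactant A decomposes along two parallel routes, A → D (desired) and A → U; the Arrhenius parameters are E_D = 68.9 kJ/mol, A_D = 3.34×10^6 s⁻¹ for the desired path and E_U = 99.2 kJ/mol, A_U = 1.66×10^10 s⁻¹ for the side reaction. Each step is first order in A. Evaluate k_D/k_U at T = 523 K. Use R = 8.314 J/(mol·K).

Since both paths have the same order in A, the concentration cancels and S_{D/U} = k_D/k_U = (A_D/A_U)·exp[(E_U−E_D)/(RT)].
(E_U−E_D)/(RT) = (99.2−68.9)×10³/(8.314×523) = 30300/4348 = 6.968.
k_D/k_U = (3.34×10^6/1.66×10^10)·exp(6.968) = 2.012×10^-4 × 1062 = 0.214.
Since E_D < E_U, lowering the temperature improves selectivity toward D.

0.214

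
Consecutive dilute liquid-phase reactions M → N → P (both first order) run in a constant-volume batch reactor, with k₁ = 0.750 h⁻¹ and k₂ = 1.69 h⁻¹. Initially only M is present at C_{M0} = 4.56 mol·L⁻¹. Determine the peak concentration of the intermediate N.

1.06 mol·L⁻¹

For a first-order series the maximum intermediate yield is C_{N,max}/C_{M0} = (k₁/k₂)^[k₂/(k₂−k₁)].
= (0.750/1.69)^(1.69/(1.69−0.750)) = (0.4438)^(1.798) = 0.2321.
C_{N,max} = 0.2321×4.56 = 1.06 mol·L⁻¹.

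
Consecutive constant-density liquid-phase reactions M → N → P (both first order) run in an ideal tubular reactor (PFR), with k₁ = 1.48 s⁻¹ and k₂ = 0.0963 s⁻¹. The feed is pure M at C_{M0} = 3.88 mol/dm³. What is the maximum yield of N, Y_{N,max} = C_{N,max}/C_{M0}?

0.827

At the optimum, C_{N,max}/C_{M0} = (k₁/k₂)^[k₂/(k₂−k₁)].
= (1.48/0.0963)^(0.0963/(0.0963−1.48)) = (15.37)^(-0.06960) = 0.8268.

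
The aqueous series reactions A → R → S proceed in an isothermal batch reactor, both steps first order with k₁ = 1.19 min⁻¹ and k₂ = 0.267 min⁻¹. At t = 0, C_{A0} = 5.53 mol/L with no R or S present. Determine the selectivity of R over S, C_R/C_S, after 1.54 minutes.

3.38

Solving the coupled first-order balances gives C_R(t) = [k₁/(k₂−k₁)]·C_{A0}·(e^(−k₁t) − e^(−k₂t)).
e^(−k₁t) = e^(−1.19×1.54) = e^(−1.833) = 0.1600; e^(−k₂t) = e^(−0.4112) = 0.6629.
C_R = 1.19×5.53/(0.267−1.19) × (0.1600−0.6629) = (-7.130)×(-0.5029) = 3.585 mol/L.
C_A = C_{A0}e^(−k₁t) = 0.8848 mol/L, so C_S = C_{A0}−C_A−C_R = 1.060 mol/L; C_R/C_S = 3.38.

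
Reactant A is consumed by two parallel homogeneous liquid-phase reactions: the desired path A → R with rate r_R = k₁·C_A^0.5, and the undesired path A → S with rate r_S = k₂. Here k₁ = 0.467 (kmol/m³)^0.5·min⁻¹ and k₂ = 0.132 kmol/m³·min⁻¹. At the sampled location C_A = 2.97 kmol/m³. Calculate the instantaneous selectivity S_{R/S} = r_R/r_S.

S_{R/S} = r_R/r_S = (k₁·C_A^0.5)/(k₂) = (k₁/k₂)·C_A^0.5.
= (0.467×2.970^0.5) / (0.132) = 0.8048/0.1320 = 6.10.

6.10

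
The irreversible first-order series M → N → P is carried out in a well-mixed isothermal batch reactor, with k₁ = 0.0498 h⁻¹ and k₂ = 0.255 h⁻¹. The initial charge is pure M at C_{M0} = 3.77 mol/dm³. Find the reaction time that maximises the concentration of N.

7.96 h

The intermediate peaks when r₁ = r₂, i.e. k₁e^(−k₁t) = k₂e^(−k₂t), giving t_opt = ln(k₂/k₁)/(k₂−k₁).
= ln(0.255/0.0498)/(0.255−0.0498) = ln(5.120)/0.2052 = 1.633/0.2052 = 7.96 h.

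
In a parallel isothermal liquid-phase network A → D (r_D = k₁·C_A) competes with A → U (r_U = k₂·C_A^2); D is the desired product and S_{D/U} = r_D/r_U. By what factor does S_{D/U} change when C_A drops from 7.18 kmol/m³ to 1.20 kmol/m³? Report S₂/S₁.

5.98

S_{D/U} = (k₁/k₂)·C_A⁻¹, so S₂/S₁ = (C_{A,2}/C_{A,1})⁻¹.
= 7.18/1.20 = 5.98.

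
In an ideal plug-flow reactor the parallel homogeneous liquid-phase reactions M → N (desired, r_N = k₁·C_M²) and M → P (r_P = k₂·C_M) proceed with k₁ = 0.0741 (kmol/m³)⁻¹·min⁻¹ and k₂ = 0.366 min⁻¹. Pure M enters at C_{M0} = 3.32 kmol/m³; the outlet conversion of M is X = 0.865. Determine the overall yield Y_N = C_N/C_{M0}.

C_M = C_{M0}(1−X) = 0.4482 kmol/m³.
Along a PFR/batch, dC_P/dC_M = −r_P/(r_N+r_P) = −k₂/(k₂+k₁·C_M).
Integrating from C_{M0} to C_M: C_P = (0.366/0.0741)·ln[(0.366+0.0741·3.32)/(0.366+0.0741·0.448)] = 4.939·ln(0.6120/0.3992) = 2.110 kmol/m³.
Then C_N = (C_{M0}−C_M) − C_P = 2.872 − 2.110 = 0.7614 kmol/m³.
Y_N = C_N/C_{M0} = 0.7614/3.32 = 0.229.

0.229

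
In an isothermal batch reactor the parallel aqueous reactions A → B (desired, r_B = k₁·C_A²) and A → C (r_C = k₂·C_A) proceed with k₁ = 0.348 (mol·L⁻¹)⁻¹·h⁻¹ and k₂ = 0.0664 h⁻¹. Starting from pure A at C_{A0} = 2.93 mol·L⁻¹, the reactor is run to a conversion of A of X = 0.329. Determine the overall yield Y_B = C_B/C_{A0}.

0.305

C_A = C_{A0}(1−X) = 1.966 mol·L⁻¹.
Along a PFR/batch, dC_C/dC_A = −r_C/(r_B+r_C) = −k₂/(k₂+k₁·C_A).
Integrating from C_{A0} to C_A: C_C = (0.0664/0.348)·ln[(0.0664+0.348·2.93)/(0.0664+0.348·1.97)] = 0.1908·ln(1.086/0.7506) = 0.07049 mol·L⁻¹.
Then C_B = (C_{A0}−C_A) − C_C = 0.9640 − 0.07049 = 0.8935 mol·L⁻¹.
Y_B = C_B/C_{A0} = 0.8935/2.93 = 0.305.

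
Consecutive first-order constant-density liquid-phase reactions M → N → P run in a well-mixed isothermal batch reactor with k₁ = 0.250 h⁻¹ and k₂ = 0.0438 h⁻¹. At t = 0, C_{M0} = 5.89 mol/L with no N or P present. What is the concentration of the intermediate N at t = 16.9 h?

3.30 mol/L

Solving the coupled first-order balances gives C_N(t) = [k₁/(k₂−k₁)]·C_{M0}·(e^(−k₁t) − e^(−k₂t)).
e^(−k₁t) = e^(−0.250×16.9) = e^(−4.225) = 0.01463; e^(−k₂t) = e^(−0.7402) = 0.4770.
C_N = 0.250×5.89/(0.0438−0.250) × (0.01463−0.4770) = (-7.141)×(-0.4624) = 3.302 mol/L.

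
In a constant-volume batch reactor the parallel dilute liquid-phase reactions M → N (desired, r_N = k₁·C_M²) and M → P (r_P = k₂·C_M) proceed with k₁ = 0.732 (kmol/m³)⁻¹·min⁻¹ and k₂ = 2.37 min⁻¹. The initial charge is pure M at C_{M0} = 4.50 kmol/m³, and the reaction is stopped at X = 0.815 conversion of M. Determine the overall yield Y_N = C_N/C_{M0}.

C_M = C_{M0}(1−X) = 0.8325 kmol/m³.
Along a PFR/batch, dC_P/dC_M = −r_P/(r_N+r_P) = −k₂/(k₂+k₁·C_M).
Integrating from C_{M0} to C_M: C_P = (2.37/0.732)·ln[(2.37+0.732·4.50)/(2.37+0.732·0.833)] = 3.238·ln(5.664/2.979) = 2.080 kmol/m³.
Then C_N = (C_{M0}−C_M) − C_P = 3.667 − 2.080 = 1.588 kmol/m³.
Y_N = C_N/C_{M0} = 1.588/4.50 = 0.353.

0.353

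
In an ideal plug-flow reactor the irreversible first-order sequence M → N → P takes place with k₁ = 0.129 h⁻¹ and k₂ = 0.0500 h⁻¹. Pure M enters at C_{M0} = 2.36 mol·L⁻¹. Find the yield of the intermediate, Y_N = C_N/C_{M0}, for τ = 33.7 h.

For first-order series with pure M initially, C_N(τ) = k₁C_{M0}/(k₂−k₁)·(e^(−k₁τ) − e^(−k₂τ)).
e^(−k₁τ) = e^(−0.129×33.7) = e^(−4.347) = 0.01294; e^(−k₂τ) = e^(−1.685) = 0.1854.
C_N = 0.129×2.36/(0.0500−0.129) × (0.01294−0.1854) = (-3.854)×(-0.1725) = 0.6648 mol·L⁻¹.
Y_N = C_N/C_{M0} = 0.6648/2.36 = 0.282.

0.282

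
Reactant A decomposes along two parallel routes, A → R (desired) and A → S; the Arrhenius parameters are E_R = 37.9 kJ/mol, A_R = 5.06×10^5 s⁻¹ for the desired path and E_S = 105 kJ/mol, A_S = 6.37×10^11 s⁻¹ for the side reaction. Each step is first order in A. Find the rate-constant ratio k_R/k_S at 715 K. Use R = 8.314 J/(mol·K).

0.0634

k_R/k_S = (A_R/A_S)·exp[−(E_R−E_S)/(RT)] = (A_R/A_S)·exp[(E_S−E_R)/(RT)].
(E_S−E_R)/(RT) = (105−37.9)×10³/(8.314×715) = 67100/5945 = 11.29.
k_R/k_S = (5.06×10^5/6.37×10^11)·exp(11.29) = 7.943×10^-7 × 79836 = 0.0634.
Since E_R < E_S, lowering the temperature improves selectivity toward R.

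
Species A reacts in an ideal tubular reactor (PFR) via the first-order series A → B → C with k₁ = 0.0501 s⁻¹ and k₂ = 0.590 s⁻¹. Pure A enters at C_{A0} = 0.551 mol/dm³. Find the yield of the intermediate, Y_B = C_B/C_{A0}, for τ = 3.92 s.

Solving the coupled first-order balances gives C_B(τ) = [k₁/(k₂−k₁)]·C_{A0}·(e^(−k₁τ) − e^(−k₂τ)).
e^(−k₁τ) = e^(−0.0501×3.92) = e^(−0.1964) = 0.8217; e^(−k₂τ) = e^(−2.313) = 0.09898.
C_B = 0.0501×0.551/(0.590−0.0501) × (0.8217−0.09898) = 0.05113×0.7227 = 0.03695 mol/dm³.
Y_B = C_B/C_{A0} = 0.03695/0.551 = 0.0671.

0.0671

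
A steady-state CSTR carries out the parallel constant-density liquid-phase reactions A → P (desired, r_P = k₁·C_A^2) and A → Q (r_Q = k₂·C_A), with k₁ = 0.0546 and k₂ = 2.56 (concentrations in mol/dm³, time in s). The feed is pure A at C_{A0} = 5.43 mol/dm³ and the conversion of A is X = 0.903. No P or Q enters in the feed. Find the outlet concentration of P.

Exit C_A = C_{A0}(1−X) = 5.43×0.0970 = 0.5267 mol/dm³.
In a CSTR the entire volume is at exit conditions, so r_P = 0.0546×0.5267^2 = 0.01515 and r_Q = 2.56×0.5267 = 1.348.
Fraction of consumed A going to P: r_P/(r_P+r_Q) = 0.01111.
C_P = 0.01111·C_{A0}·X = 0.01111×5.43×0.903 = 0.0545 mol/dm³.

0.0545 mol/dm³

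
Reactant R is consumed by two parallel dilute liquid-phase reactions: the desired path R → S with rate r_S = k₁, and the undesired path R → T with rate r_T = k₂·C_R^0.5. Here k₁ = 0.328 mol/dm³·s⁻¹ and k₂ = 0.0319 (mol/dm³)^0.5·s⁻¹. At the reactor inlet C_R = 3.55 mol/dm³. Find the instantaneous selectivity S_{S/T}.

S_{S/T} = r_S/r_T = (k₁)/(k₂·C_R^0.5) = (k₁/k₂)·C_R^-0.5.
= (0.328) / (0.0319×3.550^0.5) = 0.3280/0.06010 = 5.46.
The undesired path is higher order in R, so low C_R (CSTR or dilute feed) favours S.

5.46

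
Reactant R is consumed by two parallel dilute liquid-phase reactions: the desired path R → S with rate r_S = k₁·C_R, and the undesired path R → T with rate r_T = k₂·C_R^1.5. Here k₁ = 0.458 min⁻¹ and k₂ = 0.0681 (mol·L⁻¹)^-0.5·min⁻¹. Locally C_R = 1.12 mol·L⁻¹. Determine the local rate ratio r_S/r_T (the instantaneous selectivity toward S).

6.35

S_{S/T} = r_S/r_T = (k₁·C_R)/(k₂·C_R^1.5) = (k₁/k₂)·C_R^-0.5.
= (0.458×1.120) / (0.0681×1.120^1.5) = 0.5130/0.08072 = 6.35.
The undesired path is higher order in R, so low C_R (CSTR or dilute feed) favours S.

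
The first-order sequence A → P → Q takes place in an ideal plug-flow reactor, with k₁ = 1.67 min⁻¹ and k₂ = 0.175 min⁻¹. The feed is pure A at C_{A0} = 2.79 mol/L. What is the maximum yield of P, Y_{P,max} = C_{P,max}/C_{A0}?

For a first-order series the maximum intermediate yield is C_{P,max}/C_{A0} = (k₁/k₂)^[k₂/(k₂−k₁)].
= (1.67/0.175)^(0.175/(0.175−1.67)) = (9.543)^(-0.1171) = 0.7679.

0.768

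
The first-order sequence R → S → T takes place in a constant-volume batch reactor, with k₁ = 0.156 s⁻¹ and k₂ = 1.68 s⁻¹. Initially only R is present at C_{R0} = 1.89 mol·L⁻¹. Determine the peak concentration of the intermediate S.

For a first-order series the maximum intermediate yield is C_{S,max}/C_{R0} = (k₁/k₂)^[k₂/(k₂−k₁)].
= (0.156/1.68)^(1.68/(1.68−0.156)) = (0.09286)^(1.102) = 0.07280.
C_{S,max} = 0.07280×1.89 = 0.138 mol·L⁻¹.

0.138 mol·L⁻¹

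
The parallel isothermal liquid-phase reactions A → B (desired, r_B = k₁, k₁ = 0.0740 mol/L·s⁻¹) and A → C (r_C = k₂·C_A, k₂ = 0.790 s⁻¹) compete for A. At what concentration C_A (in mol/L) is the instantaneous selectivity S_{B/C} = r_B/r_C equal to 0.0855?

S_{B/C} = (k₁/k₂)·C_A⁻¹ ⇒ C_A = (S·k₂/k₁)^(-1).
= (0.0855×0.790/0.0740)^(-1) = (0.9128)^(-1) = 1.10 mol/L.

1.10 mol/L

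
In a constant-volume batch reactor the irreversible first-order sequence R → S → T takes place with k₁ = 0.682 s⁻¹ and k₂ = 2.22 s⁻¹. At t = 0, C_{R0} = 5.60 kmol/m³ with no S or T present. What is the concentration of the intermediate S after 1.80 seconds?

0.682 kmol/m³

The intermediate concentration in a first-order A→B→C sequence is C_S = k₁C_{R0}(e^(−k₁t) − e^(−k₂t))/(k₂−k₁).
e^(−k₁t) = e^(−0.682×1.80) = e^(−1.228) = 0.2930; e^(−k₂t) = e^(−3.996) = 0.01839.
C_S = 0.682×5.60/(2.22−0.682) × (0.2930−0.01839) = 2.483×0.2746 = 0.6819 kmol/m³.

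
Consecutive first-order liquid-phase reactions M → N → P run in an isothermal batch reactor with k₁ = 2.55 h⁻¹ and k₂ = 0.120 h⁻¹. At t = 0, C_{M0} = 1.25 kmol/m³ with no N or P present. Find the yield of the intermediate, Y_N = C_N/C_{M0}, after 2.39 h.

For first-order series with pure M initially, C_N(t) = k₁C_{M0}/(k₂−k₁)·(e^(−k₁t) − e^(−k₂t)).
e^(−k₁t) = e^(−2.55×2.39) = e^(−6.095) = 0.002255; e^(−k₂t) = e^(−0.2868) = 0.7507.
C_N = 2.55×1.25/(0.120−2.55) × (0.002255−0.7507) = (-1.312)×(-0.7484) = 0.9817 kmol/m³.
Y_N = C_N/C_{M0} = 0.9817/1.25 = 0.785.

0.785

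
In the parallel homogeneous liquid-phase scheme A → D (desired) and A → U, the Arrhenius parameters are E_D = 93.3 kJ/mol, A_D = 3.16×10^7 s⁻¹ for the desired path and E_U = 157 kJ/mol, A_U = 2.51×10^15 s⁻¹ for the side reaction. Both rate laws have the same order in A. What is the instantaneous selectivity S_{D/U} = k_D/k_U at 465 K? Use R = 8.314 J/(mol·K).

Since both paths have the same order in A, the concentration cancels and S_{D/U} = k_D/k_U = (A_D/A_U)·exp[(E_U−E_D)/(RT)].
(E_U−E_D)/(RT) = (157−93.3)×10³/(8.314×465) = 63700/3866 = 16.48.
k_D/k_U = (3.16×10^7/2.51×10^15)·exp(16.48) = 1.259×10^-8 × 1.432×10^7 = 0.180.
Since E_D < E_U, lowering the temperature improves selectivity toward D.

0.180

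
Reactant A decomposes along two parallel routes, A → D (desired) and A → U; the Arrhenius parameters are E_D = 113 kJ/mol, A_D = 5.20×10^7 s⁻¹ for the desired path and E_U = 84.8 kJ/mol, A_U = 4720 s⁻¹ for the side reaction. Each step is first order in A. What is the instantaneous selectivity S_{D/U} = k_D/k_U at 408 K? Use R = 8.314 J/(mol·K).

2.70

With equal orders, S_{D/U} = k_D/k_U = (A_D/A_U)·exp[(E_U−E_D)/(RT)].
(E_U−E_D)/(RT) = (84.8−113)×10³/(8.314×408) = -28200/3392 = -8.313.
k_D/k_U = (5.20×10^7/4720)·exp(-8.313) = 11017 × 2.452×10^-4 = 2.70.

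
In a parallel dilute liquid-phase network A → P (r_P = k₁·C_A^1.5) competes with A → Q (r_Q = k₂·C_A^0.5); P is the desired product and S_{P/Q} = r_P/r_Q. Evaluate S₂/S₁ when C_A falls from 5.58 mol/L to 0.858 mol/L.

S_{P/Q} = (k₁/k₂)·C_A, so S₂/S₁ = (C_{A,2}/C_{A,1}).
= 0.858/5.58 = 0.154.

0.154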